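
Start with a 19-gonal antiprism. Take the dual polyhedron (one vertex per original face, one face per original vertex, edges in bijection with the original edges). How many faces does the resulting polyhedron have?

38

The base solid has V = 38, E = 76, F = 40.
The dual swaps V and F and preserves E: V′ = F = 40, E′ = E = 76, F′ = V = 38.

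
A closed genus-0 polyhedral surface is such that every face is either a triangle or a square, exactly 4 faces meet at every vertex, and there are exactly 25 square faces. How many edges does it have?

62

Let x be the number of triangles; then F = 25 + x.
Edge–face incidences: 2E = 4·25 + 3·x = 100 + 3x.
Every vertex has degree 4, so 4V = 2E.
Euler: V − E + F = 2 ⇒ (2E)/4 − E + (25 + x) = 2.
Multiply by 8: 2·(2E) − 4·(2E) + 8·(25 + x) = 16, i.e. 200 + 8x − 2·(100 + 3x) = 16.
Collecting terms: 2x = 16, so x = 8.
Then 2E = 100 + 3·8 = 124, so E = 62, V = 2E/4 = 31, F = 25 + 8 = 33.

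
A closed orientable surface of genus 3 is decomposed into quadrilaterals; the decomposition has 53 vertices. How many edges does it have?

χ = 2 − 2·3 = -4, and every face is a square so 4F = 2E.
V − E + F = -4 with E = 4F/2 gives 53 − (4/2 − 1)·F = -4, so F = 57 and E = 114.

114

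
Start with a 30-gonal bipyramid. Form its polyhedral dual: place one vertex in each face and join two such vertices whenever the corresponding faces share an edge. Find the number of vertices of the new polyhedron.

The base solid has V = 32, E = 90, F = 60.
The dual swaps V and F and preserves E: V′ = F = 60, E′ = E = 90, F′ = V = 32.

60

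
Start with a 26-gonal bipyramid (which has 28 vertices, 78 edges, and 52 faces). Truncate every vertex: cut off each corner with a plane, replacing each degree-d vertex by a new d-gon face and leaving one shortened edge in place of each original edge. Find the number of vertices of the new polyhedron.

Truncation replaces each original edge-end by a new vertex, so V′ = 2E = 156.
Each original edge survives, and each old vertex of degree d contributes d new edges; summing degrees gives Σd = 2E, so E′ = E + 2E = 3E = 234.
Each original face survives and each original vertex becomes one new face: F′ = F + V = 80.

156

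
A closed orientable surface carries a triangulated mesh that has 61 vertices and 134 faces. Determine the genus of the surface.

Every face is a triangle, so 2E = 3·134 = 402, giving E = 201.
χ = V − E + F = 61 − 201 + 134 = -6.
For a closed orientable surface χ = 2 − 2g, so g = (2 − (-6))/2 = 4.

4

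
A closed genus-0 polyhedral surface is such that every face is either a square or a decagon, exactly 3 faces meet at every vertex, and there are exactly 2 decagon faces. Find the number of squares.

10

Let x be the number of squares; then F = 2 + x.
Edge–face incidences: 2E = 10·2 + 4·x = 20 + 4x.
Every vertex has degree 3, so 3V = 2E.
Euler: V − E + F = 2 ⇒ (2E)/3 − E + (2 + x) = 2.
Multiply by 6: 2·(2E) − 3·(2E) + 6·(2 + x) = 12, i.e. 12 + 6x − (20 + 4x) = 12.
Collecting terms: 2x − 8 = 12, so 2x = 20, so x = 10.
Then 2E = 20 + 4·10 = 60, so E = 30, V = 2E/3 = 20, F = 2 + 10 = 12.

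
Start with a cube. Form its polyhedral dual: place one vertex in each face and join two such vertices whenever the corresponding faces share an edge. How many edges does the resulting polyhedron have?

12

The base solid has V = 8, E = 12, F = 6.
The dual swaps V and F and preserves E: V′ = F = 6, E′ = E = 12, F′ = V = 8.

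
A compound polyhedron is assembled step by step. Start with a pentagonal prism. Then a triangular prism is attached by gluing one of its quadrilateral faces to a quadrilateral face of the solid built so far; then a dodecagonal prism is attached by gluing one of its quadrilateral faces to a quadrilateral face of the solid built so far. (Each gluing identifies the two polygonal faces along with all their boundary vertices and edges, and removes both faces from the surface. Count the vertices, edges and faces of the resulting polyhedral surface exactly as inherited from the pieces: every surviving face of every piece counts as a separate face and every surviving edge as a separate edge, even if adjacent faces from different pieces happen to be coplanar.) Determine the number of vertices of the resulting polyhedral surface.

A pentagonal prism: V=10, E=15, F=7.
Attach a triangular prism (V=6, E=9, F=5) along a 4-gon: merge 4 vertices and 4 edges, delete both glued faces → V=12, E=20, F=10.
Attach a dodecagonal prism (V=24, E=36, F=14) along a 4-gon: merge 4 vertices and 4 edges, delete both glued faces → V=32, E=52, F=22.
Check: V − E + F = 32 − 52 + 22 = 2.

32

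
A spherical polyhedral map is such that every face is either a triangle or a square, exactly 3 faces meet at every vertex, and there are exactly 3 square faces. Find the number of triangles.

Let x be the number of triangles; then F = 3 + x.
Edge–face incidences: 2E = 4·3 + 3·x = 12 + 3x.
Every vertex has degree 3, so 3V = 2E.
Euler: V − E + F = 2 ⇒ (2E)/3 − E + (3 + x) = 2.
Multiply by 6: 2·(2E) − 3·(2E) + 6·(3 + x) = 12, i.e. 18 + 6x − (12 + 3x) = 12.
Collecting terms: 3x + 6 = 12, so 3x = 6, so x = 2.
Then 2E = 12 + 3·2 = 18, so E = 9, V = 2E/3 = 6, F = 3 + 2 = 5.

2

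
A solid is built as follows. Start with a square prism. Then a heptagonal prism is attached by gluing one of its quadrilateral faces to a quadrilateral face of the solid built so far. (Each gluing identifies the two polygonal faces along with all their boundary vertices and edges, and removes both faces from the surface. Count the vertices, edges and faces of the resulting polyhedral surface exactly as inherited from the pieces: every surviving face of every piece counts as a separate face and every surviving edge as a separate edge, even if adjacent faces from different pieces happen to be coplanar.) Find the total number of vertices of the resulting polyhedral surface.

18

A square prism: V=8, E=12, F=6.
Attach a heptagonal prism (V=14, E=21, F=9) along a 4-gon: merge 4 vertices and 4 edges, delete both glued faces → V=18, E=29, F=13.
Check: V − E + F = 18 − 29 + 13 = 2.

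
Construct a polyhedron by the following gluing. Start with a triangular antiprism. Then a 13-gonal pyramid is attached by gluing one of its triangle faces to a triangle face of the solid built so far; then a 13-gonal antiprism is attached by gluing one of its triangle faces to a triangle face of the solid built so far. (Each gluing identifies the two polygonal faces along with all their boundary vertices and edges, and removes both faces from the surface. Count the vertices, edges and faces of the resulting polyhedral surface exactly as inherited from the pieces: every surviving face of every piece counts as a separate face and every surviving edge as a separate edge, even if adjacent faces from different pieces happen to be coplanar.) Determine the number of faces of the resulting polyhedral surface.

A triangular antiprism: V=6, E=12, F=8.
Attach a 13-gonal pyramid (V=14, E=26, F=14) along a 3-gon: merge 3 vertices and 3 edges, delete both glued faces → V=17, E=35, F=20.
Attach a 13-gonal antiprism (V=26, E=52, F=28) along a 3-gon: merge 3 vertices and 3 edges, delete both glued faces → V=40, E=84, F=46.
Check: V − E + F = 40 − 84 + 46 = 2.

46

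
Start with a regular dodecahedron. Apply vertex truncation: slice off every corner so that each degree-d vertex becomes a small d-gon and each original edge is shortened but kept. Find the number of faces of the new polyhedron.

32

The base solid has V = 20, E = 30, F = 12.
Truncation replaces each original edge-end by a new vertex, so V′ = 2E = 60.
Each original edge survives, and each old vertex of degree d contributes d new edges; summing degrees gives Σd = 2E, so E′ = E + 2E = 3E = 90.
Each original face survives and each original vertex becomes one new face: F′ = F + V = 32.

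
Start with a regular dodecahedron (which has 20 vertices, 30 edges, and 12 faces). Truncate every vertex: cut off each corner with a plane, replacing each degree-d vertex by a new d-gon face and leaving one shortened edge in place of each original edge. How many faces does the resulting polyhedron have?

Truncation replaces each original edge-end by a new vertex, so V′ = 2E = 60.
Each original edge survives, and each old vertex of degree d contributes d new edges; summing degrees gives Σd = 2E, so E′ = E + 2E = 3E = 90.
Each original face survives and each original vertex becomes one new face: F′ = F + V = 32.

32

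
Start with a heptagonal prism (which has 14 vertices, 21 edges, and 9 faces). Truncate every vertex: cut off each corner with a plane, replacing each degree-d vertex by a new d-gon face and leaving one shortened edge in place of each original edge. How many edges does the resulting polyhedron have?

Truncation replaces each original edge-end by a new vertex, so V′ = 2E = 42.
Each original edge survives, and each old vertex of degree d contributes d new edges; summing degrees gives Σd = 2E, so E′ = E + 2E = 3E = 63.
Each original face survives and each original vertex becomes one new face: F′ = F + V = 23.

63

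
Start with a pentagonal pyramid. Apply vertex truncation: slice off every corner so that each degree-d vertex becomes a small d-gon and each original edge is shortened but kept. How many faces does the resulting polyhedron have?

12

The base solid has V = 6, E = 10, F = 6.
Truncation replaces each original edge-end by a new vertex, so V′ = 2E = 20.
Each original edge survives, and each old vertex of degree d contributes d new edges; summing degrees gives Σd = 2E, so E′ = E + 2E = 3E = 30.
Each original face survives and each original vertex becomes one new face: F′ = F + V = 12.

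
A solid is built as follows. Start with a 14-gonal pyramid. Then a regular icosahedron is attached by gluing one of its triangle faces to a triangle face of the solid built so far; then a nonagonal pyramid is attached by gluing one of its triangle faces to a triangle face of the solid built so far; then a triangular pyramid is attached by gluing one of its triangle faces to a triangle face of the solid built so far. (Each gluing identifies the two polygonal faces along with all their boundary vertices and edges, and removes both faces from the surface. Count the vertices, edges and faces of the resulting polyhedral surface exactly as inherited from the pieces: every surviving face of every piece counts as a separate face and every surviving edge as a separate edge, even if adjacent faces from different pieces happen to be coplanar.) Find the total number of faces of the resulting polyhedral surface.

A 14-gonal pyramid: V=15, E=28, F=15.
Attach a regular icosahedron (V=12, E=30, F=20) along a 3-gon: merge 3 vertices and 3 edges, delete both glued faces → V=24, E=55, F=33.
Attach a nonagonal pyramid (V=10, E=18, F=10) along a 3-gon: merge 3 vertices and 3 edges, delete both glued faces → V=31, E=70, F=41.
Attach a triangular pyramid (V=4, E=6, F=4) along a 3-gon: merge 3 vertices and 3 edges, delete both glued faces → V=32, E=73, F=43.
Check: V − E + F = 32 − 73 + 43 = 2.

43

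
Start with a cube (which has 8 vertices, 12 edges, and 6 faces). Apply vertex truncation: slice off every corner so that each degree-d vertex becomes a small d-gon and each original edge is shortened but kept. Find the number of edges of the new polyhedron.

36

Truncation replaces each original edge-end by a new vertex, so V′ = 2E = 24.
Each original edge survives, and each old vertex of degree d contributes d new edges; summing degrees gives Σd = 2E, so E′ = E + 2E = 3E = 36.
Each original face survives and each original vertex becomes one new face: F′ = F + V = 14.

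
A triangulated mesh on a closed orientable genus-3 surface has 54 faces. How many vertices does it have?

23

χ = 2 − 2·3 = -4, and every face is a triangle so 3F = 2E.
E = 3·54/2 = 81. Then V = -4 + E − F = -4 + 81 − 54 = 23.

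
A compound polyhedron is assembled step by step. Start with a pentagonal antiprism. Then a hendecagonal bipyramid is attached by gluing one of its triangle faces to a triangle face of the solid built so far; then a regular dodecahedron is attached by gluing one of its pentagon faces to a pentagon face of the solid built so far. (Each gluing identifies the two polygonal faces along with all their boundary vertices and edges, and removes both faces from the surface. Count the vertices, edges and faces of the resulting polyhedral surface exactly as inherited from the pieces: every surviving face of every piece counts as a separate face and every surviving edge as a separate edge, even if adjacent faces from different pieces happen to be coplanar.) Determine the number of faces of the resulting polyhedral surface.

A pentagonal antiprism: V=10, E=20, F=12.
Attach a hendecagonal bipyramid (V=13, E=33, F=22) along a 3-gon: merge 3 vertices and 3 edges, delete both glued faces → V=20, E=50, F=32.
Attach a regular dodecahedron (V=20, E=30, F=12) along a 5-gon: merge 5 vertices and 5 edges, delete both glued faces → V=35, E=75, F=42.
Check: V − E + F = 35 − 75 + 42 = 2.

42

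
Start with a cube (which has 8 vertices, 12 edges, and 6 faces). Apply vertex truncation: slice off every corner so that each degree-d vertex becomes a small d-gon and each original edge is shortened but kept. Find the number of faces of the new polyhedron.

14

Truncation replaces each original edge-end by a new vertex, so V′ = 2E = 24.
Each original edge survives, and each old vertex of degree d contributes d new edges; summing degrees gives Σd = 2E, so E′ = E + 2E = 3E = 36.
Each original face survives and each original vertex becomes one new face: F′ = F + V = 14.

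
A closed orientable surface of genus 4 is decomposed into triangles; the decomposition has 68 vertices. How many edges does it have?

222

χ = 2 − 2·4 = -6, and every face is a triangle so 3F = 2E.
V − E + F = -6 with E = 3F/2 gives 68 − (3/2 − 1)·F = -6, so F = 148 and E = 222.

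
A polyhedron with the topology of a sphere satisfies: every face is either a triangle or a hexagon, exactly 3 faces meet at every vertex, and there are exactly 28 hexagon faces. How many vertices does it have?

Let x be the number of triangles; then F = 28 + x.
Edge–face incidences: 2E = 6·28 + 3·x = 168 + 3x.
Every vertex has degree 3, so 3V = 2E.
Euler: V − E + F = 2 ⇒ (2E)/3 − E + (28 + x) = 2.
Multiply by 6: 2·(2E) − 3·(2E) + 6·(28 + x) = 12, i.e. 168 + 6x − (168 + 3x) = 12.
Collecting terms: 3x = 12, so x = 4.
Then 2E = 168 + 3·4 = 180, so E = 90, V = 2E/3 = 60, F = 28 + 4 = 32.

60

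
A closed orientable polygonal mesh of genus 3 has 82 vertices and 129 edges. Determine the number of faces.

For a closed orientable surface of genus 3, χ = 2 − 2·3 = -4.
F = -4 − V + E = -4 − 82 + 129 = 43.

43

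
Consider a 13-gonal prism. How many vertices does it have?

26

A prism on an n-gon has two n-gon bases and n rectangular sides: V = 2·13 = 26, E = 3·13 = 39, F = 13 + 2 = 15.
Check: V − E + F = 26 − 39 + 15 = 2.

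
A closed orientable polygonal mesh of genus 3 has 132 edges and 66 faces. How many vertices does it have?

62

For a closed orientable surface of genus 3, χ = 2 − 2·3 = -4.
V = -4 + E − F = -4 + 132 − 66 = 62.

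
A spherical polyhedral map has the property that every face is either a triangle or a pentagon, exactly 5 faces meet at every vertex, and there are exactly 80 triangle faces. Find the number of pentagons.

Let x be the number of pentagons; then F = 80 + x.
Edge–face incidences: 2E = 3·80 + 5·x = 240 + 5x.
Every vertex has degree 5, so 5V = 2E.
Euler: V − E + F = 2 ⇒ (2E)/5 − E + (80 + x) = 2.
Multiply by 10: 2·(2E) − 5·(2E) + 10·(80 + x) = 20, i.e. 800 + 10x − 3·(240 + 5x) = 20.
Collecting terms: −5x + 80 = 20, so −5x = −60, so x = 12.
Then 2E = 240 + 5·12 = 300, so E = 150, V = 2E/5 = 60, F = 80 + 12 = 92.

12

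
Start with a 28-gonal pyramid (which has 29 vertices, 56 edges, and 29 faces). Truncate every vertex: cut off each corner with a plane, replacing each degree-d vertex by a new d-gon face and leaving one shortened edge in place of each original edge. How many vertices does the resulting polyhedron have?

112

Truncation replaces each original edge-end by a new vertex, so V′ = 2E = 112.
Each original edge survives, and each old vertex of degree d contributes d new edges; summing degrees gives Σd = 2E, so E′ = E + 2E = 3E = 168.
Each original face survives and each original vertex becomes one new face: F′ = F + V = 58.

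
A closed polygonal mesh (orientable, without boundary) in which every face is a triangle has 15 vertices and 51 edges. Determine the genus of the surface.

Every face is a triangle and each edge borders two faces, so 3F = 2·51, giving F = 34.
χ = V − E + F = 15 − 51 + 34 = -2.
For a closed orientable surface χ = 2 − 2g, so g = (2 − (-2))/2 = 2.

2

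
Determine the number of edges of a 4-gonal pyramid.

8

A pyramid on an n-gon base has one n-gon and n triangles: V = 4 + 1 = 5, E = 2·4 = 8, F = 4 + 1 = 5.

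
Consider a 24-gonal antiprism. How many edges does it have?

An antiprism on an n-gon has two n-gon caps and 2n triangles: V = 2·24 = 48, E = 4·24 = 96, F = 2·24 + 2 = 50.
Check: V − E + F = 48 − 96 + 50 = 2.

96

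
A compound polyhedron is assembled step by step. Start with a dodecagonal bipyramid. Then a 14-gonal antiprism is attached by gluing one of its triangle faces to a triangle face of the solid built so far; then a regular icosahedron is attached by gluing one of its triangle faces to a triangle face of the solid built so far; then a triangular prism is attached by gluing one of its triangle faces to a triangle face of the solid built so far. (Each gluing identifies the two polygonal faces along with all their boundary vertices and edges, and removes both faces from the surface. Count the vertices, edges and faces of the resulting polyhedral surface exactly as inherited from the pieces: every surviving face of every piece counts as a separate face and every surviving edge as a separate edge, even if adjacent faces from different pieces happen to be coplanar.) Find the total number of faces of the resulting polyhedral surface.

73

A dodecagonal bipyramid: V=14, E=36, F=24.
Attach a 14-gonal antiprism (V=28, E=56, F=30) along a 3-gon: merge 3 vertices and 3 edges, delete both glued faces → V=39, E=89, F=52.
Attach a regular icosahedron (V=12, E=30, F=20) along a 3-gon: merge 3 vertices and 3 edges, delete both glued faces → V=48, E=116, F=70.
Attach a triangular prism (V=6, E=9, F=5) along a 3-gon: merge 3 vertices and 3 edges, delete both glued faces → V=51, E=122, F=73.
Check: V − E + F = 51 − 122 + 73 = 2.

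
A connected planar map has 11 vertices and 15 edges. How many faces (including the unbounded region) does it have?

6

Euler's formula for a connected plane graph: V − E + F = 2, so F = 2 − 11 + 15 = 6.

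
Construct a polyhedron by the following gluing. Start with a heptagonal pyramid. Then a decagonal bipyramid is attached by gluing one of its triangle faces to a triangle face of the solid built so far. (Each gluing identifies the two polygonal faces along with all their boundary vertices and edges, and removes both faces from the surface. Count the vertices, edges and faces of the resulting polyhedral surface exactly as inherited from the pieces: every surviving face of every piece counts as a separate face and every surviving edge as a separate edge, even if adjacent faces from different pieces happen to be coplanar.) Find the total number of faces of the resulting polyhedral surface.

A heptagonal pyramid: V=8, E=14, F=8.
Attach a decagonal bipyramid (V=12, E=30, F=20) along a 3-gon: merge 3 vertices and 3 edges, delete both glued faces → V=17, E=41, F=26.
Check: V − E + F = 17 − 41 + 26 = 2.

26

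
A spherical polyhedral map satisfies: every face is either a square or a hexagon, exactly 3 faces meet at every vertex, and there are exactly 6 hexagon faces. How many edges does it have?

Let x be the number of squares; then F = 6 + x.
Edge–face incidences: 2E = 6·6 + 4·x = 36 + 4x.
Every vertex has degree 3, so 3V = 2E.
Euler: V − E + F = 2 ⇒ (2E)/3 − E + (6 + x) = 2.
Multiply by 6: 2·(2E) − 3·(2E) + 6·(6 + x) = 12, i.e. 36 + 6x − (36 + 4x) = 12.
Collecting terms: 2x = 12, so x = 6.
Then 2E = 36 + 4·6 = 60, so E = 30, V = 2E/3 = 20, F = 6 + 6 = 12.

30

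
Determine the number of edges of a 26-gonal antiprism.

An antiprism on an n-gon has two n-gon caps and 2n triangles: V = 2·26 = 52, E = 4·26 = 104, F = 2·26 + 2 = 54.

104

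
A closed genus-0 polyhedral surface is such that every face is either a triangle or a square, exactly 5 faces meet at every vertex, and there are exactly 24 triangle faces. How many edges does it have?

40

Let x be the number of squares; then F = 24 + x.
Edge–face incidences: 2E = 3·24 + 4·x = 72 + 4x.
Every vertex has degree 5, so 5V = 2E.
Euler: V − E + F = 2 ⇒ (2E)/5 − E + (24 + x) = 2.
Multiply by 10: 2·(2E) − 5·(2E) + 10·(24 + x) = 20, i.e. 240 + 10x − 3·(72 + 4x) = 20.
Collecting terms: −2x + 24 = 20, so −2x = −4, so x = 2.
Then 2E = 72 + 4·2 = 80, so E = 40, V = 2E/5 = 16, F = 24 + 2 = 26.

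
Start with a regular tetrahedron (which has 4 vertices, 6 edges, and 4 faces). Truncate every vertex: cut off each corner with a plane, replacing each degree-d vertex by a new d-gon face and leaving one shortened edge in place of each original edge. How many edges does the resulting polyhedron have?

18

Truncation replaces each original edge-end by a new vertex, so V′ = 2E = 12.
Each original edge survives, and each old vertex of degree d contributes d new edges; summing degrees gives Σd = 2E, so E′ = E + 2E = 3E = 18.
Each original face survives and each original vertex becomes one new face: F′ = F + V = 8.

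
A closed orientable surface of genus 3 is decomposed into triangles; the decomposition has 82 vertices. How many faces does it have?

χ = 2 − 2·3 = -4, and every face is a triangle so 3F = 2E.
V − E + F = -4 with E = 3F/2 gives 82 − (3/2 − 1)·F = -4, so F = 172 and E = 258.

172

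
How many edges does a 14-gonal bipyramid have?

A bipyramid over an n-gon has 2n triangular faces and n + 2 vertices: V = 14 + 2 = 16, E = 3·14 = 42, F = 2·14 = 28.
Check: V − E + F = 16 − 42 + 28 = 2.

42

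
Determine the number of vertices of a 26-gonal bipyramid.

A bipyramid over an n-gon has 2n triangular faces and n + 2 vertices: V = 26 + 2 = 28, E = 3·26 = 78, F = 2·26 = 52.

28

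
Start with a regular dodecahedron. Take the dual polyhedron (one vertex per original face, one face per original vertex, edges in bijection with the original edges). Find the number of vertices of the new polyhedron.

12

The base solid has V = 20, E = 30, F = 12.
The dual swaps V and F and preserves E: V′ = F = 12, E′ = E = 30, F′ = V = 20.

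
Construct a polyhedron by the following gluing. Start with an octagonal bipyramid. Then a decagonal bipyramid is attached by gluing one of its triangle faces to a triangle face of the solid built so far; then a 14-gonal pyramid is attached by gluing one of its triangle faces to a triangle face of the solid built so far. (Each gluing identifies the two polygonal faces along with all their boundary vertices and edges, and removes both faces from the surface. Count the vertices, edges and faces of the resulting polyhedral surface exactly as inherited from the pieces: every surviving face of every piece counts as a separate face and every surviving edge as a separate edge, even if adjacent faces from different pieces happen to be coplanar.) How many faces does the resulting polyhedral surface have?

An octagonal bipyramid: V=10, E=24, F=16.
Attach a decagonal bipyramid (V=12, E=30, F=20) along a 3-gon: merge 3 vertices and 3 edges, delete both glued faces → V=19, E=51, F=34.
Attach a 14-gonal pyramid (V=15, E=28, F=15) along a 3-gon: merge 3 vertices and 3 edges, delete both glued faces → V=31, E=76, F=47.
Check: V − E + F = 31 − 76 + 47 = 2.

47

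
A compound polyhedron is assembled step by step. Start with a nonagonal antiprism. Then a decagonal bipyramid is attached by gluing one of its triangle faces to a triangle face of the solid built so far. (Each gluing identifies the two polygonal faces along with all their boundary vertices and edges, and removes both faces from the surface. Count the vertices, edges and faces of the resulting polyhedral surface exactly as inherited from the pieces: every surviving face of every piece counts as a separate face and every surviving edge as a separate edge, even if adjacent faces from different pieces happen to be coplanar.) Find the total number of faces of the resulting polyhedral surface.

38

A nonagonal antiprism: V=18, E=36, F=20.
Attach a decagonal bipyramid (V=12, E=30, F=20) along a 3-gon: merge 3 vertices and 3 edges, delete both glued faces → V=27, E=63, F=38.
Check: V − E + F = 27 − 63 + 38 = 2.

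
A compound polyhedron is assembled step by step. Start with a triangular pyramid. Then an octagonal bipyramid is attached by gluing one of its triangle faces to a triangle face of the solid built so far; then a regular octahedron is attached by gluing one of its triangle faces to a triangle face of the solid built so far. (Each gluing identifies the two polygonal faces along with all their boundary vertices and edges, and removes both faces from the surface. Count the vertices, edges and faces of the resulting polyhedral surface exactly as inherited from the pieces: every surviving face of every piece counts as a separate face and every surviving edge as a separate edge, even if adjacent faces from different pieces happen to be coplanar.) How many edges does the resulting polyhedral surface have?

A triangular pyramid: V=4, E=6, F=4.
Attach an octagonal bipyramid (V=10, E=24, F=16) along a 3-gon: merge 3 vertices and 3 edges, delete both glued faces → V=11, E=27, F=18.
Attach a regular octahedron (V=6, E=12, F=8) along a 3-gon: merge 3 vertices and 3 edges, delete both glued faces → V=14, E=36, F=24.
Check: V − E + F = 14 − 36 + 24 = 2.

36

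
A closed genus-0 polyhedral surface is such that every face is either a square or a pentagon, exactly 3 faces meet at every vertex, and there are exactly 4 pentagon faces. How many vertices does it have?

Let x be the number of squares; then F = 4 + x.
Edge–face incidences: 2E = 5·4 + 4·x = 20 + 4x.
Every vertex has degree 3, so 3V = 2E.
Euler: V − E + F = 2 ⇒ (2E)/3 − E + (4 + x) = 2.
Multiply by 6: 2·(2E) − 3·(2E) + 6·(4 + x) = 12, i.e. 24 + 6x − (20 + 4x) = 12.
Collecting terms: 2x + 4 = 12, so 2x = 8, so x = 4.
Then 2E = 20 + 4·4 = 36, so E = 18, V = 2E/3 = 12, F = 4 + 4 = 8.

12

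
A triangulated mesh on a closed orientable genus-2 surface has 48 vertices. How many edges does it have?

χ = 2 − 2·2 = -2, and every face is a triangle so 3F = 2E.
V − E + F = -2 with E = 3F/2 gives 48 − (3/2 − 1)·F = -2, so F = 100 and E = 150.

150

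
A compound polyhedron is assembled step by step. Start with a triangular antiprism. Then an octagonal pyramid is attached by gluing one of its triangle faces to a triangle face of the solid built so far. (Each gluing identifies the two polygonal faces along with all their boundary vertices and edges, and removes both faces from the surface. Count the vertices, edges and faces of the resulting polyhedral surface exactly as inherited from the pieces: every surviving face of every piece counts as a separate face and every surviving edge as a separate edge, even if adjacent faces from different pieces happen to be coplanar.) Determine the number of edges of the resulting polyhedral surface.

25

A triangular antiprism: V=6, E=12, F=8.
Attach an octagonal pyramid (V=9, E=16, F=9) along a 3-gon: merge 3 vertices and 3 edges, delete both glued faces → V=12, E=25, F=15.
Check: V − E + F = 12 − 25 + 15 = 2.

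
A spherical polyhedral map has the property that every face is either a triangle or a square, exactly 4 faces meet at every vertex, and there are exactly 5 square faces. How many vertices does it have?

Let x be the number of triangles; then F = 5 + x.
Edge–face incidences: 2E = 4·5 + 3·x = 20 + 3x.
Every vertex has degree 4, so 4V = 2E.
Euler: V − E + F = 2 ⇒ (2E)/4 − E + (5 + x) = 2.
Multiply by 8: 2·(2E) − 4·(2E) + 8·(5 + x) = 16, i.e. 40 + 8x − 2·(20 + 3x) = 16.
Collecting terms: 2x = 16, so x = 8.
Then 2E = 20 + 3·8 = 44, so E = 22, V = 2E/4 = 11, F = 5 + 8 = 13.

11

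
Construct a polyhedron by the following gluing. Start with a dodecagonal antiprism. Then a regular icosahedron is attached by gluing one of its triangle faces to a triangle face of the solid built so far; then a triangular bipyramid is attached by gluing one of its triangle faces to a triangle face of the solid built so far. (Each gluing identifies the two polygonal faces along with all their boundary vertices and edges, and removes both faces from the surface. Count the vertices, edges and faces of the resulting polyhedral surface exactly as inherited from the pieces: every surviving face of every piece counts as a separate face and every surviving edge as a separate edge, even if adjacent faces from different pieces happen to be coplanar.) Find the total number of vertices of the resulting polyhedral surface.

A dodecagonal antiprism: V=24, E=48, F=26.
Attach a regular icosahedron (V=12, E=30, F=20) along a 3-gon: merge 3 vertices and 3 edges, delete both glued faces → V=33, E=75, F=44.
Attach a triangular bipyramid (V=5, E=9, F=6) along a 3-gon: merge 3 vertices and 3 edges, delete both glued faces → V=35, E=81, F=48.
Check: V − E + F = 35 − 81 + 48 = 2.

35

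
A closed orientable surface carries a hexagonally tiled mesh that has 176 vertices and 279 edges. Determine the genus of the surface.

Every face is a hexagon and each edge borders two faces, so 6F = 2·279, giving F = 93.
χ = V − E + F = 176 − 279 + 93 = -10.
For a closed orientable surface χ = 2 − 2g, so g = (2 − (-10))/2 = 6.

6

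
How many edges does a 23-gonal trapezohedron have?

The n-trapezohedron (dual of the n-antiprism) has V = 2·23 + 2 = 48, E = 4·23 = 92, F = 2·23 = 46.

92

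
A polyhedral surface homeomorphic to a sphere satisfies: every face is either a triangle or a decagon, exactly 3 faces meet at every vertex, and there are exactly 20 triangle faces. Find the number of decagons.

Let x be the number of decagons; then F = 20 + x.
Edge–face incidences: 2E = 3·20 + 10·x = 60 + 10x.
Every vertex has degree 3, so 3V = 2E.
Euler: V − E + F = 2 ⇒ (2E)/3 − E + (20 + x) = 2.
Multiply by 6: 2·(2E) − 3·(2E) + 6·(20 + x) = 12, i.e. 120 + 6x − (60 + 10x) = 12.
Collecting terms: −4x + 60 = 12, so −4x = −48, so x = 12.
Then 2E = 60 + 10·12 = 180, so E = 90, V = 2E/3 = 60, F = 20 + 12 = 32.

12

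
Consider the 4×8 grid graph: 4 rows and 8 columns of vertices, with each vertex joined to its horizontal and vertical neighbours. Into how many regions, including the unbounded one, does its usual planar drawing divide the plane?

The grid has V = 4·8 = 32 vertices and E = 4·7 + 8·3 = 52 edges.
F = 2 − V + E = 2 − 32 + 52 = 22.

22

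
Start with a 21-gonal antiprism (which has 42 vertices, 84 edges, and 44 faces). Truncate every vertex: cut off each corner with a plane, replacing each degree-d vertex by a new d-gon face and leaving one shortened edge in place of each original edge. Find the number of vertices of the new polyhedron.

168

Truncation replaces each original edge-end by a new vertex, so V′ = 2E = 168.
Each original edge survives, and each old vertex of degree d contributes d new edges; summing degrees gives Σd = 2E, so E′ = E + 2E = 3E = 252.
Each original face survives and each original vertex becomes one new face: F′ = F + V = 86.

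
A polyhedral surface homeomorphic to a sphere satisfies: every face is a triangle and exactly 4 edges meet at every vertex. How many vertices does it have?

6

Each face has 3 edges and each edge borders two faces, so 2E = 3F.
Each vertex has degree 4, so 4V = 2E and hence V = 3F/4.
Euler: V − E + F = 2 ⇒ (3F/4) − (3F/2) + F = 2.
Multiply by 8: (6 − 12 + 8)F = 16, i.e. 2F = 16.
So F = 8, E = 3·8/2 = 12, V = 3·8/4 = 6.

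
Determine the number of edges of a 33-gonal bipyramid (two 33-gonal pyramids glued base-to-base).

A bipyramid over an n-gon has 2n triangular faces and n + 2 vertices: V = 33 + 2 = 35, E = 3·33 = 99, F = 2·33 = 66.

99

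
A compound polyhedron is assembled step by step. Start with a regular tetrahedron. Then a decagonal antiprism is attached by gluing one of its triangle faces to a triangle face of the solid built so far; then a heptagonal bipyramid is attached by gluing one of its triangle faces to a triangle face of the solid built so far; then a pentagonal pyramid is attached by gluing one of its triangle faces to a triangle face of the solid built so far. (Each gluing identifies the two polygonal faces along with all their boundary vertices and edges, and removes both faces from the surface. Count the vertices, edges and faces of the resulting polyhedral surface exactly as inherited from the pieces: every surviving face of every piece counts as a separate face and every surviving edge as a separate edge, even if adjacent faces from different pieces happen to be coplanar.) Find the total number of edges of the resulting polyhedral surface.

68

A regular tetrahedron: V=4, E=6, F=4.
Attach a decagonal antiprism (V=20, E=40, F=22) along a 3-gon: merge 3 vertices and 3 edges, delete both glued faces → V=21, E=43, F=24.
Attach a heptagonal bipyramid (V=9, E=21, F=14) along a 3-gon: merge 3 vertices and 3 edges, delete both glued faces → V=27, E=61, F=36.
Attach a pentagonal pyramid (V=6, E=10, F=6) along a 3-gon: merge 3 vertices and 3 edges, delete both glued faces → V=30, E=68, F=40.
Check: V − E + F = 30 − 68 + 40 = 2.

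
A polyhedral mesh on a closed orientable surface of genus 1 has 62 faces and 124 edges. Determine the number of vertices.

For a closed orientable surface of genus 1, χ = 2 − 2·1 = 0.
V = 0 + E − F = 0 + 124 − 62 = 62.

62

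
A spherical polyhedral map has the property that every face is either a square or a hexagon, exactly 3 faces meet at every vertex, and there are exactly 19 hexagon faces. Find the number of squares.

Let x be the number of squares; then F = 19 + x.
Edge–face incidences: 2E = 6·19 + 4·x = 114 + 4x.
Every vertex has degree 3, so 3V = 2E.
Euler: V − E + F = 2 ⇒ (2E)/3 − E + (19 + x) = 2.
Multiply by 6: 2·(2E) − 3·(2E) + 6·(19 + x) = 12, i.e. 114 + 6x − (114 + 4x) = 12.
Collecting terms: 2x = 12, so x = 6.
Then 2E = 114 + 4·6 = 138, so E = 69, V = 2E/3 = 46, F = 19 + 6 = 25.

6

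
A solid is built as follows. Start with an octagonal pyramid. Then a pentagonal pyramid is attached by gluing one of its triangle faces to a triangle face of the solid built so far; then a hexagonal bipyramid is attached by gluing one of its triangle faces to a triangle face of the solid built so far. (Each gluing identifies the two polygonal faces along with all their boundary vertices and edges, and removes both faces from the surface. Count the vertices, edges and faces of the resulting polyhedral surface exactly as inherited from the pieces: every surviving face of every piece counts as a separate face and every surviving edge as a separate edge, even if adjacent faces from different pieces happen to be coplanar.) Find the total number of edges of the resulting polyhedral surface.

An octagonal pyramid: V=9, E=16, F=9.
Attach a pentagonal pyramid (V=6, E=10, F=6) along a 3-gon: merge 3 vertices and 3 edges, delete both glued faces → V=12, E=23, F=13.
Attach a hexagonal bipyramid (V=8, E=18, F=12) along a 3-gon: merge 3 vertices and 3 edges, delete both glued faces → V=17, E=38, F=23.
Check: V − E + F = 17 − 38 + 23 = 2.

38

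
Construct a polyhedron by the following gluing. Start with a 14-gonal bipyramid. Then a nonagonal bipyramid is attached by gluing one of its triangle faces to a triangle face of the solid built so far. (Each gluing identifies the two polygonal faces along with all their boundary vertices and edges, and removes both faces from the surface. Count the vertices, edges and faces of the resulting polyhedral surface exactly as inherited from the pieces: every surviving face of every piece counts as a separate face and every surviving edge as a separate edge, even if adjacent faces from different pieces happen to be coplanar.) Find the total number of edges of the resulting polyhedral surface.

66

A 14-gonal bipyramid: V=16, E=42, F=28.
Attach a nonagonal bipyramid (V=11, E=27, F=18) along a 3-gon: merge 3 vertices and 3 edges, delete both glued faces → V=24, E=66, F=44.
Check: V − E + F = 24 − 66 + 44 = 2.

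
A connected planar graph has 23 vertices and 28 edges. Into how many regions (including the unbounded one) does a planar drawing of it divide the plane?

7

Euler's formula for a connected plane graph: V − E + F = 2, so F = 2 − 23 + 28 = 7.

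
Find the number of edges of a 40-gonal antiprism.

160

An antiprism on an n-gon has two n-gon caps and 2n triangles: V = 2·40 = 80, E = 4·40 = 160, F = 2·40 + 2 = 82.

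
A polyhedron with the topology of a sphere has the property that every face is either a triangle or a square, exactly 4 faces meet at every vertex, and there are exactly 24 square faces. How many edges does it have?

Let x be the number of triangles; then F = 24 + x.
Edge–face incidences: 2E = 4·24 + 3·x = 96 + 3x.
Every vertex has degree 4, so 4V = 2E.
Euler: V − E + F = 2 ⇒ (2E)/4 − E + (24 + x) = 2.
Multiply by 8: 2·(2E) − 4·(2E) + 8·(24 + x) = 16, i.e. 192 + 8x − 2·(96 + 3x) = 16.
Collecting terms: 2x = 16, so x = 8.
Then 2E = 96 + 3·8 = 120, so E = 60, V = 2E/4 = 30, F = 24 + 8 = 32.

60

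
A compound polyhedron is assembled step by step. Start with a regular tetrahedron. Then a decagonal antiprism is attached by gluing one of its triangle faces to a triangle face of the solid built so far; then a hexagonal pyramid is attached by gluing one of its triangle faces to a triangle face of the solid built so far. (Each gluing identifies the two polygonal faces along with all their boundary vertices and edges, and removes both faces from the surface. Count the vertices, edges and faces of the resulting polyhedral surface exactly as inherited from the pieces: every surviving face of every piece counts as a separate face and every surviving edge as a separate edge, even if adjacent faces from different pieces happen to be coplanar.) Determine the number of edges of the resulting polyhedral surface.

52

A regular tetrahedron: V=4, E=6, F=4.
Attach a decagonal antiprism (V=20, E=40, F=22) along a 3-gon: merge 3 vertices and 3 edges, delete both glued faces → V=21, E=43, F=24.
Attach a hexagonal pyramid (V=7, E=12, F=7) along a 3-gon: merge 3 vertices and 3 edges, delete both glued faces → V=25, E=52, F=29.
Check: V − E + F = 25 − 52 + 29 = 2.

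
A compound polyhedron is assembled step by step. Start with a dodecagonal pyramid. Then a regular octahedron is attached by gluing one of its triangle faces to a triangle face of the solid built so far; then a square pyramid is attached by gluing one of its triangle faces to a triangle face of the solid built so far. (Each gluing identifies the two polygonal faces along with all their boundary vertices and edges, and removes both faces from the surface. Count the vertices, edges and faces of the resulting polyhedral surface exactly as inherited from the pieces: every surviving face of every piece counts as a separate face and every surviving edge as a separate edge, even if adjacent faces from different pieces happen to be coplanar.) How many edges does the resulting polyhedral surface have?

A dodecagonal pyramid: V=13, E=24, F=13.
Attach a regular octahedron (V=6, E=12, F=8) along a 3-gon: merge 3 vertices and 3 edges, delete both glued faces → V=16, E=33, F=19.
Attach a square pyramid (V=5, E=8, F=5) along a 3-gon: merge 3 vertices and 3 edges, delete both glued faces → V=18, E=38, F=22.
Check: V − E + F = 18 − 38 + 22 = 2.

38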